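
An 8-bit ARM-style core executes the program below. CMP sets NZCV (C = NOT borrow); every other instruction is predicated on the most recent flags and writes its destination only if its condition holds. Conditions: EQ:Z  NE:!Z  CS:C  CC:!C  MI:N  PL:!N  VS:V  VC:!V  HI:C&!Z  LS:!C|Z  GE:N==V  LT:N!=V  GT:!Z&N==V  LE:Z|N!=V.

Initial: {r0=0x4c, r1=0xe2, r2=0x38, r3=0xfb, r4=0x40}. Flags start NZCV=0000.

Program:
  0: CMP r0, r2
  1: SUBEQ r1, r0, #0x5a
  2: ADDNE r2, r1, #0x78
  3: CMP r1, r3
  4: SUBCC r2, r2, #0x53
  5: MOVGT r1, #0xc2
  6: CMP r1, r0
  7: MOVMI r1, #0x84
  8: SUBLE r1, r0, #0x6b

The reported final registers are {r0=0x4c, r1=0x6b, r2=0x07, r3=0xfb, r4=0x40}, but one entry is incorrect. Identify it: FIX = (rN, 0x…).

FIX = (r1, 0xe1)

0: ✓ CMP  NZCV=0010
1: · SUBEQ
2: ✓ ADDNE  r2←0x5a
3: ✓ CMP  NZCV=1000
4: ✓ SUBCC  r2←0x07
5: · MOVGT
6: ✓ CMP  NZCV=1010
7: ✓ MOVMI  r1←0x84
8: ✓ SUBLE  r1←0xe1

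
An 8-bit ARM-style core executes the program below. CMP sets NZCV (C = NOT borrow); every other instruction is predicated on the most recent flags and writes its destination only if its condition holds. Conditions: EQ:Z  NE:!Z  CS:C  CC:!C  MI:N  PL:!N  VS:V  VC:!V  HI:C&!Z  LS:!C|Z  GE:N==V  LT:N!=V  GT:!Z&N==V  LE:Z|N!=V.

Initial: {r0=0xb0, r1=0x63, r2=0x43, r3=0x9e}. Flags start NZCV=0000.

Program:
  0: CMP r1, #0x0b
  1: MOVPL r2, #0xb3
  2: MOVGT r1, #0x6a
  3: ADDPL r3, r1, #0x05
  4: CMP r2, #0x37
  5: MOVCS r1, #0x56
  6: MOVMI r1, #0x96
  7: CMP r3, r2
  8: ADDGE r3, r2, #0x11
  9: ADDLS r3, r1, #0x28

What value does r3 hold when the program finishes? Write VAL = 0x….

[0] flags=0010 → (cmp)
[1] flags=0010 PL?T → r2=0xb3
[2] flags=0010 GT?T → r1=0x6a
[3] flags=0010 PL?T → r3=0x6f
[4] flags=0011 → (cmp)
[5] flags=0011 CS?T → r1=0x56
[6] flags=0011 MI?F → skip
[7] flags=1001 → (cmp)
[8] flags=1001 GE?T → r3=0xc4
[9] flags=1001 LS?T → r3=0x7e

VAL = 0x7e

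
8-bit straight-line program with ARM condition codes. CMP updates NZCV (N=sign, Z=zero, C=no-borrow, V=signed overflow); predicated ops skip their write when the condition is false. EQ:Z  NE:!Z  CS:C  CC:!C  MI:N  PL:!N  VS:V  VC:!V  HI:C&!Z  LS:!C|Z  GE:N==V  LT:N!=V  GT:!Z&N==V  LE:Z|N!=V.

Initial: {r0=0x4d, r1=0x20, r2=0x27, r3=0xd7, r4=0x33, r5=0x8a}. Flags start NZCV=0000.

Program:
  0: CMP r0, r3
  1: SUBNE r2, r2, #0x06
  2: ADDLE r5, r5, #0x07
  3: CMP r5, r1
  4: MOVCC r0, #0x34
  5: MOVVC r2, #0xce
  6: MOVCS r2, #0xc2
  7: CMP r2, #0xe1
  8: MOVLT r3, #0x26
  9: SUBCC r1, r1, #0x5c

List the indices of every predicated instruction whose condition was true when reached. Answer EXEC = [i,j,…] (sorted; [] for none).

0: ✓ CMP  NZCV=0000
1: ✓ SUBNE  r2←0x21
2: · ADDLE
3: ✓ CMP  NZCV=0011
4: · MOVCC
5: · MOVVC
6: ✓ MOVCS  r2←0xc2
7: ✓ CMP  NZCV=1000
8: ✓ MOVLT  r3←0x26
9: ✓ SUBCC  r1←0xc4

EXEC = [1,6,8,9]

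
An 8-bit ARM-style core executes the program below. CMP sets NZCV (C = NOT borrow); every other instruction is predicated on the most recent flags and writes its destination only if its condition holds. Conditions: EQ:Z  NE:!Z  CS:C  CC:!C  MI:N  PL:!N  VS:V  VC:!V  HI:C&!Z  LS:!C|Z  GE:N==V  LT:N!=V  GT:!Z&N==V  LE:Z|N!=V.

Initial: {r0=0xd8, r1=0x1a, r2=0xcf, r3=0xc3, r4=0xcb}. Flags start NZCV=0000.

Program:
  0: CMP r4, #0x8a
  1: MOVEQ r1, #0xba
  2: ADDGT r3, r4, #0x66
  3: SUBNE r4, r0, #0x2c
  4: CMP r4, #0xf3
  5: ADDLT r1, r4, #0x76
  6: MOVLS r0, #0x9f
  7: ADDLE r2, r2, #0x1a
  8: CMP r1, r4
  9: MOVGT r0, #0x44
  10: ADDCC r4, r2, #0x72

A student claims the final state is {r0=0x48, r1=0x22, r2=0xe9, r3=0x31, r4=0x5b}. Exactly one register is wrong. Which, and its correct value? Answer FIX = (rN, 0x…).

FIX = (r0, 0x44)

0: ✓ CMP  NZCV=0010
1: · MOVEQ
2: ✓ ADDGT  r3←0x31
3: ✓ SUBNE  r4←0xac
4: ✓ CMP  NZCV=1000
5: ✓ ADDLT  r1←0x22
6: ✓ MOVLS  r0←0x9f
7: ✓ ADDLE  r2←0xe9
8: ✓ CMP  NZCV=0000
9: ✓ MOVGT  r0←0x44
10: ✓ ADDCC  r4←0x5b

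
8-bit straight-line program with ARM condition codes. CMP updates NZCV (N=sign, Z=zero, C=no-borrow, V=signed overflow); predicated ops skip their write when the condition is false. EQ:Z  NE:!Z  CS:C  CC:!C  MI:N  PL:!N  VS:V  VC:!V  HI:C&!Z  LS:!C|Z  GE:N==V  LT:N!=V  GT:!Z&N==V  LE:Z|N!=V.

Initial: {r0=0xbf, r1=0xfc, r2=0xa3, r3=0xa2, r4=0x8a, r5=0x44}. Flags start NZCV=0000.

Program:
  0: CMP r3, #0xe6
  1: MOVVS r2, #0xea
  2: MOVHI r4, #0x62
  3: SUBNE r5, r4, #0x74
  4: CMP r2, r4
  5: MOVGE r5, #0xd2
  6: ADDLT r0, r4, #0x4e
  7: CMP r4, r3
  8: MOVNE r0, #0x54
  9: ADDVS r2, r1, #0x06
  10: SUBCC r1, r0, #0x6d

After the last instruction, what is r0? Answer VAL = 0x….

[0] flags=1000 → (cmp)
[1] flags=1000 VS?F → skip
[2] flags=1000 HI?F → skip
[3] flags=1000 NE?T → r5=0x16
[4] flags=0010 → (cmp)
[5] flags=0010 GE?T → r5=0xd2
[6] flags=0010 LT?F → skip
[7] flags=1000 → (cmp)
[8] flags=1000 NE?T → r0=0x54
[9] flags=1000 VS?F → skip
[10] flags=1000 CC?T → r1=0xe7

VAL = 0x54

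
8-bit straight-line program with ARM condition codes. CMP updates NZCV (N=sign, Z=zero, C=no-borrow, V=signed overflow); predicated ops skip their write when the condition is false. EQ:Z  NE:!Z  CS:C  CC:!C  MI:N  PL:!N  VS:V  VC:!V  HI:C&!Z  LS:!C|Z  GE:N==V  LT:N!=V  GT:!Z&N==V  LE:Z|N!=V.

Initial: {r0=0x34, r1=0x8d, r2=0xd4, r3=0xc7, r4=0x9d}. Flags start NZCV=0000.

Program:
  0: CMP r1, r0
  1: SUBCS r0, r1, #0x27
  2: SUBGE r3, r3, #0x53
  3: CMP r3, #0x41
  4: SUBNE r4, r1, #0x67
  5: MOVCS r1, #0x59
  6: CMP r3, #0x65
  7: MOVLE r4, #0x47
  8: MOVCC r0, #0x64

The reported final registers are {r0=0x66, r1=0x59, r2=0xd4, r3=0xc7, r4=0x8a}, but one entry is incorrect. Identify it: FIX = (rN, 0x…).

0: ✓ CMP  NZCV=0011
1: ✓ SUBCS  r0←0x66
2: · SUBGE
3: ✓ CMP  NZCV=1010
4: ✓ SUBNE  r4←0x26
5: ✓ MOVCS  r1←0x59
6: ✓ CMP  NZCV=0011
7: ✓ MOVLE  r4←0x47
8: · MOVCC

FIX = (r4, 0x47)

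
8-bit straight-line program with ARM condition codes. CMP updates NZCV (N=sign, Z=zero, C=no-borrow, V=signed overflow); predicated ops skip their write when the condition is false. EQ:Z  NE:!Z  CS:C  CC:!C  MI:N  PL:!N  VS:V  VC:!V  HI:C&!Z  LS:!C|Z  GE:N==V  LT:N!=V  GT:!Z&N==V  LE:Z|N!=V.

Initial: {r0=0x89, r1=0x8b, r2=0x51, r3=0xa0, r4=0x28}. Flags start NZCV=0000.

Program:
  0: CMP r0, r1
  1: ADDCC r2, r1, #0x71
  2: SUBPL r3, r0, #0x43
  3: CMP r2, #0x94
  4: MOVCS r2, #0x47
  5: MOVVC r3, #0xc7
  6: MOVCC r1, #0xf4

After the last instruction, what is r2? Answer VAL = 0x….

0: ✓ CMP  NZCV=1000
1: ✓ ADDCC  r2←0xfc
2: · SUBPL
3: ✓ CMP  NZCV=0010
4: ✓ MOVCS  r2←0x47
5: ✓ MOVVC  r3←0xc7
6: · MOVCC

VAL = 0x47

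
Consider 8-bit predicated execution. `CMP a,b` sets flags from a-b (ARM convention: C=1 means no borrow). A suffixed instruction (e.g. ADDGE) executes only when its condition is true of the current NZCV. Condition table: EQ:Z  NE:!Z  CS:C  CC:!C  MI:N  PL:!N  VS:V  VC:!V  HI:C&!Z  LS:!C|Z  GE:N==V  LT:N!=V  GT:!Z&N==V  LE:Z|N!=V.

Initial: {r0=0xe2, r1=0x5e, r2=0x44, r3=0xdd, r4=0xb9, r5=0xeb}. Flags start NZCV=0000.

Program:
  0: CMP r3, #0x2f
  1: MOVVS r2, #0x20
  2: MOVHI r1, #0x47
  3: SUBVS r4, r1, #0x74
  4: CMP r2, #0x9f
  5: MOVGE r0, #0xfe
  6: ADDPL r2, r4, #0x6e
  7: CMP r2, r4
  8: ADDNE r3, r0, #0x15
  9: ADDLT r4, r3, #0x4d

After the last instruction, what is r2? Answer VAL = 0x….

[0] flags=1010 → (cmp)
[1] flags=1010 VS?F → skip
[2] flags=1010 HI?T → r1=0x47
[3] flags=1010 VS?F → skip
[4] flags=1001 → (cmp)
[5] flags=1001 GE?T → r0=0xfe
[6] flags=1001 PL?F → skip
[7] flags=1001 → (cmp)
[8] flags=1001 NE?T → r3=0x13
[9] flags=1001 LT?F → skip

VAL = 0x44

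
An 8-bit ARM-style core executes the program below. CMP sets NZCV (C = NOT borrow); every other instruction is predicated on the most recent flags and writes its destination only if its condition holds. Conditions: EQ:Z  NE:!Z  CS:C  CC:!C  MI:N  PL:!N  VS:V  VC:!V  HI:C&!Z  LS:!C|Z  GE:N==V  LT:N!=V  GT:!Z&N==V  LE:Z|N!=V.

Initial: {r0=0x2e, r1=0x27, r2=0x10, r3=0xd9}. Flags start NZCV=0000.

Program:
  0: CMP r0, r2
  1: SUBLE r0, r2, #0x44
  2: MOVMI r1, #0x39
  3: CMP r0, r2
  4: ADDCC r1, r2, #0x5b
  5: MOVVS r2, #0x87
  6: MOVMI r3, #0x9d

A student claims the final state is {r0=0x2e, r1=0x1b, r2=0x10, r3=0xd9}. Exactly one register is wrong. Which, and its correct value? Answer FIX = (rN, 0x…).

0: ✓ CMP  NZCV=0010
1: · SUBLE
2: · MOVMI
3: ✓ CMP  NZCV=0010
4: · ADDCC
5: · MOVVS
6: · MOVMI

FIX = (r1, 0x27)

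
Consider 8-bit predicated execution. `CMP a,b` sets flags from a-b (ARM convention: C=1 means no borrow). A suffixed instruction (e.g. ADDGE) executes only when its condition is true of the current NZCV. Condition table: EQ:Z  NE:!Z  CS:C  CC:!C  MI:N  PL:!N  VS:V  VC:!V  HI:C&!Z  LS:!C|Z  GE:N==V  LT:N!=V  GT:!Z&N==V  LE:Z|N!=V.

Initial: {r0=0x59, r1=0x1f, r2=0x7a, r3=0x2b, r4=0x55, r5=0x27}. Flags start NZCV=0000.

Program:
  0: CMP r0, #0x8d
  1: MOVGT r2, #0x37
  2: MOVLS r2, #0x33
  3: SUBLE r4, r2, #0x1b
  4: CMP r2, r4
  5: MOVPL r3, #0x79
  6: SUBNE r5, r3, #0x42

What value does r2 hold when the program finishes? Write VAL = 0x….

0: ✓ CMP  NZCV=1001
1: ✓ MOVGT  r2←0x37
2: ✓ MOVLS  r2←0x33
3: · SUBLE
4: ✓ CMP  NZCV=1000
5: · MOVPL
6: ✓ SUBNE  r5←0xe9

VAL = 0x33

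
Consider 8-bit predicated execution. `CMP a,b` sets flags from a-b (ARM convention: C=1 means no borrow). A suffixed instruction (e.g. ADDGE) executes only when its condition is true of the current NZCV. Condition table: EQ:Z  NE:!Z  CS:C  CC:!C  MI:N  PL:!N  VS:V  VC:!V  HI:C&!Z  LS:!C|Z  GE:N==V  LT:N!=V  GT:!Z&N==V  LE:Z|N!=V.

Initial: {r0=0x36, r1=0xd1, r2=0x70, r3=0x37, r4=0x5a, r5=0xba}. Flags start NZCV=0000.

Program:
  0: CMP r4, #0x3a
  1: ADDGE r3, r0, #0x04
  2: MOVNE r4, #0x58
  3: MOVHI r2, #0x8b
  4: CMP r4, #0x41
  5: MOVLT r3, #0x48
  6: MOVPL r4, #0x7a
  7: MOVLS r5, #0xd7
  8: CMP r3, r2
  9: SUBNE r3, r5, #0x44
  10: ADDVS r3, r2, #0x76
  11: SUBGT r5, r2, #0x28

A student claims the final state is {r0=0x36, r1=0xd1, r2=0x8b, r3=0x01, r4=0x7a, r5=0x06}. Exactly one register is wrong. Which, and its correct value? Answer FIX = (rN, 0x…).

0: ✓ CMP  NZCV=0010
1: ✓ ADDGE  r3←0x3a
2: ✓ MOVNE  r4←0x58
3: ✓ MOVHI  r2←0x8b
4: ✓ CMP  NZCV=0010
5: · MOVLT
6: ✓ MOVPL  r4←0x7a
7: · MOVLS
8: ✓ CMP  NZCV=1001
9: ✓ SUBNE  r3←0x76
10: ✓ ADDVS  r3←0x01
11: ✓ SUBGT  r5←0x63

FIX = (r5, 0x63)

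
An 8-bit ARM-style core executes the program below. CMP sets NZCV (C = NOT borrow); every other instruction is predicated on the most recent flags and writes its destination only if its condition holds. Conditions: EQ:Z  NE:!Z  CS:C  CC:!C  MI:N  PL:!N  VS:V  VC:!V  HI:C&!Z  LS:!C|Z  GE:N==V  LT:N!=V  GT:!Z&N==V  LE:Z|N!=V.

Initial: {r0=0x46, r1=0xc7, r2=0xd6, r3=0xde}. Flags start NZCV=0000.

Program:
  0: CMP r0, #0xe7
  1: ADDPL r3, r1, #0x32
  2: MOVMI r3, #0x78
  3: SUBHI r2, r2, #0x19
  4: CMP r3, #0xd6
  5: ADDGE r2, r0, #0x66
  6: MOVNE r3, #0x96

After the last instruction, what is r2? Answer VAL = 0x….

VAL = 0xac

0: ✓ CMP  NZCV=0000
1: ✓ ADDPL  r3←0xf9
2: · MOVMI
3: · SUBHI
4: ✓ CMP  NZCV=0010
5: ✓ ADDGE  r2←0xac
6: ✓ MOVNE  r3←0x96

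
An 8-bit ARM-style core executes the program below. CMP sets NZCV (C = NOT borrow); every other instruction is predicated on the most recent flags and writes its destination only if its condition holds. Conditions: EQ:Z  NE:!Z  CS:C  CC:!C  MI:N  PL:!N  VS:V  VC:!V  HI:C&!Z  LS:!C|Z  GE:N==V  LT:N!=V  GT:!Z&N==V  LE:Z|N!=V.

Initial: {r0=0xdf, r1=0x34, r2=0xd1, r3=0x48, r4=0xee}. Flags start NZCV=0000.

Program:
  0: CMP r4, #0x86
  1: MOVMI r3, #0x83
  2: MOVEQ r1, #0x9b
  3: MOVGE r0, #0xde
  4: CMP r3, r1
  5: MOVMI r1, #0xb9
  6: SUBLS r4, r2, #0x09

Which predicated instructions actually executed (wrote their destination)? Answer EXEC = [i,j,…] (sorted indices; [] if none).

EXEC = [3]

0: ✓ CMP  NZCV=0010
1: · MOVMI
2: · MOVEQ
3: ✓ MOVGE  r0←0xde
4: ✓ CMP  NZCV=0010
5: · MOVMI
6: · SUBLS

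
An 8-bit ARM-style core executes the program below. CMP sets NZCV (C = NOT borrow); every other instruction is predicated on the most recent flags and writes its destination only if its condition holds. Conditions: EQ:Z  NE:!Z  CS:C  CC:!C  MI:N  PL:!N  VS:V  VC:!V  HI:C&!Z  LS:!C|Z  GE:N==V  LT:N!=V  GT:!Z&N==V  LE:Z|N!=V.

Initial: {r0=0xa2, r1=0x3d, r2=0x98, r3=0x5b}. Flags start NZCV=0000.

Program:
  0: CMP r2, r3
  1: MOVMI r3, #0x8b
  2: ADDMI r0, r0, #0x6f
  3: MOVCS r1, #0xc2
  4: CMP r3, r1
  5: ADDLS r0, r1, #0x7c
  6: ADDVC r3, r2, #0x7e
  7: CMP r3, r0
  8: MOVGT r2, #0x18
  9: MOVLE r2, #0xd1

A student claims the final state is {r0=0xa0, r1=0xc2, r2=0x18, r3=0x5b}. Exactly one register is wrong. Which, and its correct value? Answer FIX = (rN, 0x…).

[0] flags=0011 → (cmp)
[1] flags=0011 MI?F → skip
[2] flags=0011 MI?F → skip
[3] flags=0011 CS?T → r1=0xc2
[4] flags=1001 → (cmp)
[5] flags=1001 LS?T → r0=0x3e
[6] flags=1001 VC?F → skip
[7] flags=0010 → (cmp)
[8] flags=0010 GT?T → r2=0x18
[9] flags=0010 LE?F → skip

FIX = (r0, 0x3e)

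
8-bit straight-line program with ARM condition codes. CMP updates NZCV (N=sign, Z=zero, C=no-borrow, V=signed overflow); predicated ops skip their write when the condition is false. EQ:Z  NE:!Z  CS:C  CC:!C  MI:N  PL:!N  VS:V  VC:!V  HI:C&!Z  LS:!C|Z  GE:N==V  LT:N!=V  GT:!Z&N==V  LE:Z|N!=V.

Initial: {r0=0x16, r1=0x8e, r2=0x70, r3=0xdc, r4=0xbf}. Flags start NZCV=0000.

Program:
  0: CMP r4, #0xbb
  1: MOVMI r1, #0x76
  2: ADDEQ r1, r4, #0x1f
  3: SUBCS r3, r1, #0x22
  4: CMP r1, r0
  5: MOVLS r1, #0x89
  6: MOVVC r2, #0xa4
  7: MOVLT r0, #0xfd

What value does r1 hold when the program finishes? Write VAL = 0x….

VAL = 0x8e

0: ✓ CMP  NZCV=0010
1: · MOVMI
2: · ADDEQ
3: ✓ SUBCS  r3←0x6c
4: ✓ CMP  NZCV=0011
5: · MOVLS
6: · MOVVC
7: ✓ MOVLT  r0←0xfd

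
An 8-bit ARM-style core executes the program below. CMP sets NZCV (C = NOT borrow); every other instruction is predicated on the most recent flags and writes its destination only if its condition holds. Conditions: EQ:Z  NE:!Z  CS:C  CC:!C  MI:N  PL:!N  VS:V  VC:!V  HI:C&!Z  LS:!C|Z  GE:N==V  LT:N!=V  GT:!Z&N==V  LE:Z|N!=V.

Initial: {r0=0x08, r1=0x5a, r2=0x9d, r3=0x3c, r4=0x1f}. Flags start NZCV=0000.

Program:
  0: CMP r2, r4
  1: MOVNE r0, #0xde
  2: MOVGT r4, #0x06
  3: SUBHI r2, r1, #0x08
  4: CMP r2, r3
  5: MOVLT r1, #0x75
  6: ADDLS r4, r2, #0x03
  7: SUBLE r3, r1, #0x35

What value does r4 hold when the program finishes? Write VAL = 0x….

VAL = 0x1f

[0] flags=0011 → (cmp)
[1] flags=0011 NE?T → r0=0xde
[2] flags=0011 GT?F → skip
[3] flags=0011 HI?T → r2=0x52
[4] flags=0010 → (cmp)
[5] flags=0010 LT?F → skip
[6] flags=0010 LS?F → skip
[7] flags=0010 LE?F → skip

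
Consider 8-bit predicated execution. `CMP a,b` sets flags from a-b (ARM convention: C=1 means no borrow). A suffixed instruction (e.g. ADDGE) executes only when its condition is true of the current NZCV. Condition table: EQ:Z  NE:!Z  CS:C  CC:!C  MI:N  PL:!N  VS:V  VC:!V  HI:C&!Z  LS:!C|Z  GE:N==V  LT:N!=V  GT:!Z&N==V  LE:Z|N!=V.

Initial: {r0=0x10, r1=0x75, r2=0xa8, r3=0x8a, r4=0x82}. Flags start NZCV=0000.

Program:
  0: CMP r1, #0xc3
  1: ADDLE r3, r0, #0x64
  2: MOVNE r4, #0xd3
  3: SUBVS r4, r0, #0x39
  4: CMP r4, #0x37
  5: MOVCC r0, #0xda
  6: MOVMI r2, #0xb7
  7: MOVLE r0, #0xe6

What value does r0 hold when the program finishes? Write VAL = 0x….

0: ✓ CMP  NZCV=1001
1: · ADDLE
2: ✓ MOVNE  r4←0xd3
3: ✓ SUBVS  r4←0xd7
4: ✓ CMP  NZCV=1010
5: · MOVCC
6: ✓ MOVMI  r2←0xb7
7: ✓ MOVLE  r0←0xe6

VAL = 0xe6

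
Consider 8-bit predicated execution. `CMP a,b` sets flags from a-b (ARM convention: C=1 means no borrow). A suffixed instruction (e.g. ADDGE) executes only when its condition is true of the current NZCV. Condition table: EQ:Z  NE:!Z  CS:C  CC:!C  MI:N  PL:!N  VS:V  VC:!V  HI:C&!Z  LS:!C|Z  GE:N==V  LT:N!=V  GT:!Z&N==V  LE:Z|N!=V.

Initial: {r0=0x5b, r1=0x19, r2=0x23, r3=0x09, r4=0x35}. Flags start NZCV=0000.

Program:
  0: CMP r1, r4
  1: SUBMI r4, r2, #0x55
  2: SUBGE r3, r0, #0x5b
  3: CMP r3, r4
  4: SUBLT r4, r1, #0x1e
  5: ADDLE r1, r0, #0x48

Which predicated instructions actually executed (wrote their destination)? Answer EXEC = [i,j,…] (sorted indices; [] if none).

[0] flags=1000 → (cmp)
[1] flags=1000 MI?T → r4=0xce
[2] flags=1000 GE?F → skip
[3] flags=0000 → (cmp)
[4] flags=0000 LT?F → skip
[5] flags=0000 LE?F → skip

EXEC = [1]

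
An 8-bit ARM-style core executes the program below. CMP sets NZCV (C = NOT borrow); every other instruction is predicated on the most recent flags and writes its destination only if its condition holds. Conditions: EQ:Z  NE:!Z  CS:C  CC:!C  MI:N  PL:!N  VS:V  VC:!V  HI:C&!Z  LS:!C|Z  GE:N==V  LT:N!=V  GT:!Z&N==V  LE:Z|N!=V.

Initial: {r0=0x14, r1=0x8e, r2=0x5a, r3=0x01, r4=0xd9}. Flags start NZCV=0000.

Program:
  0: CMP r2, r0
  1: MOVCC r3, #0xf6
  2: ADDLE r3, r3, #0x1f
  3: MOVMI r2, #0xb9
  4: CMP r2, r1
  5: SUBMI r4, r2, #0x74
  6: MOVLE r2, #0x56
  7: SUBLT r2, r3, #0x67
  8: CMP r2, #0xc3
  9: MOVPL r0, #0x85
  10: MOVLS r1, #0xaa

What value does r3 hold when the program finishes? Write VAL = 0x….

[0] flags=0010 → (cmp)
[1] flags=0010 CC?F → skip
[2] flags=0010 LE?F → skip
[3] flags=0010 MI?F → skip
[4] flags=1001 → (cmp)
[5] flags=1001 MI?T → r4=0xe6
[6] flags=1001 LE?F → skip
[7] flags=1001 LT?F → skip
[8] flags=1001 → (cmp)
[9] flags=1001 PL?F → skip
[10] flags=1001 LS?T → r1=0xaa

VAL = 0x01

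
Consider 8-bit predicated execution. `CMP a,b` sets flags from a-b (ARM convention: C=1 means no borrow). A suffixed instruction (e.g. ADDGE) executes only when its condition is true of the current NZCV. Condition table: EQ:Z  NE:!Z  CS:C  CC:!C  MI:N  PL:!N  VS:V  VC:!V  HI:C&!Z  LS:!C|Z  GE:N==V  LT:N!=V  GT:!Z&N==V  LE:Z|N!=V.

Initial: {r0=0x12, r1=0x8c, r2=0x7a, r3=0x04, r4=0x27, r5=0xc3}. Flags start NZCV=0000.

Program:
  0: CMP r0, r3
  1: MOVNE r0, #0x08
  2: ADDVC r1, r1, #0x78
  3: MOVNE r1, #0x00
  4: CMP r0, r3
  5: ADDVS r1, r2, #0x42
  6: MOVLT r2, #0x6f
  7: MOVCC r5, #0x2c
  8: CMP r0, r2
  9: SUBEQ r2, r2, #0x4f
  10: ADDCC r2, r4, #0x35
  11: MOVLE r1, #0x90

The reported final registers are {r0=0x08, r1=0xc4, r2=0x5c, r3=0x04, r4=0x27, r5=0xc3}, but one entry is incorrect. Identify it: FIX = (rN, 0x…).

FIX = (r1, 0x90)

0: ✓ CMP  NZCV=0010
1: ✓ MOVNE  r0←0x08
2: ✓ ADDVC  r1←0x04
3: ✓ MOVNE  r1←0x00
4: ✓ CMP  NZCV=0010
5: · ADDVS
6: · MOVLT
7: · MOVCC
8: ✓ CMP  NZCV=1000
9: · SUBEQ
10: ✓ ADDCC  r2←0x5c
11: ✓ MOVLE  r1←0x90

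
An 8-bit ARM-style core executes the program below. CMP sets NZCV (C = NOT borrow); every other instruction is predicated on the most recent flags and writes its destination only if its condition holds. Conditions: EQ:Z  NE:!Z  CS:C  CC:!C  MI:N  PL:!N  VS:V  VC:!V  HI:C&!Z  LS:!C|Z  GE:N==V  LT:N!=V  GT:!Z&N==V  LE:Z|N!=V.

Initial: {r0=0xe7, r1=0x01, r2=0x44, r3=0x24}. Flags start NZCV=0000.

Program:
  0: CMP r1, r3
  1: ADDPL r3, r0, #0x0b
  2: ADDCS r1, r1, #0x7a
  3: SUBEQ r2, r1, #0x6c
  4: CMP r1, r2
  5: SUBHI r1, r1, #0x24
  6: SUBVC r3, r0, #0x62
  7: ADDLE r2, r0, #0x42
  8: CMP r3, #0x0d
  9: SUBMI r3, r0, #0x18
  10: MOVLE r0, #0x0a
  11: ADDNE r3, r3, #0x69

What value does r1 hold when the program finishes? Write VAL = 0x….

0: ✓ CMP  NZCV=1000
1: · ADDPL
2: · ADDCS
3: · SUBEQ
4: ✓ CMP  NZCV=1000
5: · SUBHI
6: ✓ SUBVC  r3←0x85
7: ✓ ADDLE  r2←0x29
8: ✓ CMP  NZCV=0011
9: · SUBMI
10: ✓ MOVLE  r0←0x0a
11: ✓ ADDNE  r3←0xee

VAL = 0x01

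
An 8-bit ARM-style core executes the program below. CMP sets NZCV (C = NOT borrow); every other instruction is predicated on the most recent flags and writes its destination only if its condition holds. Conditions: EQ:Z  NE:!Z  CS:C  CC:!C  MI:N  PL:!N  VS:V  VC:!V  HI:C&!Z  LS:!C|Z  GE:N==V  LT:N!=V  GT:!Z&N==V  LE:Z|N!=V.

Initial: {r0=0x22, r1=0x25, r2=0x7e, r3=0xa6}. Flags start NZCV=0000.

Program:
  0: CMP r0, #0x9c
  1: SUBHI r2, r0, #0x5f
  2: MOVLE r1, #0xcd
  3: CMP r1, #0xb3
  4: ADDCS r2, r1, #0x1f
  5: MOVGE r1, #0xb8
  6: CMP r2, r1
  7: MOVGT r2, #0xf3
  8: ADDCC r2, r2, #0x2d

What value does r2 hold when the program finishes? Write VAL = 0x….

VAL = 0x20

0: ✓ CMP  NZCV=1001
1: · SUBHI
2: · MOVLE
3: ✓ CMP  NZCV=0000
4: · ADDCS
5: ✓ MOVGE  r1←0xb8
6: ✓ CMP  NZCV=1001
7: ✓ MOVGT  r2←0xf3
8: ✓ ADDCC  r2←0x20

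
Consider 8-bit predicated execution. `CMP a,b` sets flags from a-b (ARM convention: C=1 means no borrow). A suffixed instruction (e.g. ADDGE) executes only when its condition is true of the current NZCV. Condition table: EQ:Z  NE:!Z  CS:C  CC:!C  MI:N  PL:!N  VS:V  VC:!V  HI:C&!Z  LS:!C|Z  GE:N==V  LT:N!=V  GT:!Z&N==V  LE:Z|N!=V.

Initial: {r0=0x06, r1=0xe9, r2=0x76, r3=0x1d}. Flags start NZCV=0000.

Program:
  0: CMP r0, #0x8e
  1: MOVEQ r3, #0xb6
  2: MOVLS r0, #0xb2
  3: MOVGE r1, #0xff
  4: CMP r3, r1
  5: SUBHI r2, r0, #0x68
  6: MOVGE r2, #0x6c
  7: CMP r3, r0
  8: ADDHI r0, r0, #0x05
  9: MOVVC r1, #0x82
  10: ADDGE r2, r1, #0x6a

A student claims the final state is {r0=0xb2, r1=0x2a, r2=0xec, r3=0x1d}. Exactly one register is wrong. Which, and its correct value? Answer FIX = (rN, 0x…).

FIX = (r1, 0x82)

[0] flags=0000 → (cmp)
[1] flags=0000 EQ?F → skip
[2] flags=0000 LS?T → r0=0xb2
[3] flags=0000 GE?T → r1=0xff
[4] flags=0000 → (cmp)
[5] flags=0000 HI?F → skip
[6] flags=0000 GE?T → r2=0x6c
[7] flags=0000 → (cmp)
[8] flags=0000 HI?F → skip
[9] flags=0000 VC?T → r1=0x82
[10] flags=0000 GE?T → r2=0xec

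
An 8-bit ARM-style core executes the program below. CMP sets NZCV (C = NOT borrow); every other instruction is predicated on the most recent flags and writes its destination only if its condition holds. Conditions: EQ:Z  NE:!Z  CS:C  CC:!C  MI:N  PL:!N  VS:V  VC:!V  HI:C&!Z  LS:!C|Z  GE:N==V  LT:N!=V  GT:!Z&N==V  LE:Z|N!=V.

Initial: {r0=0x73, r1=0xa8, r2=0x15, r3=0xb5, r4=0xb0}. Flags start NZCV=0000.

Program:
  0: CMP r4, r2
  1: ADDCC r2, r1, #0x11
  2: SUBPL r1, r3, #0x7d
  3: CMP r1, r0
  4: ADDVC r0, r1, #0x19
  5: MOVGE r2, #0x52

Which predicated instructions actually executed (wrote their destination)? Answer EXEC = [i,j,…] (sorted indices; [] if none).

[0] flags=1010 → (cmp)
[1] flags=1010 CC?F → skip
[2] flags=1010 PL?F → skip
[3] flags=0011 → (cmp)
[4] flags=0011 VC?F → skip
[5] flags=0011 GE?F → skip

EXEC = []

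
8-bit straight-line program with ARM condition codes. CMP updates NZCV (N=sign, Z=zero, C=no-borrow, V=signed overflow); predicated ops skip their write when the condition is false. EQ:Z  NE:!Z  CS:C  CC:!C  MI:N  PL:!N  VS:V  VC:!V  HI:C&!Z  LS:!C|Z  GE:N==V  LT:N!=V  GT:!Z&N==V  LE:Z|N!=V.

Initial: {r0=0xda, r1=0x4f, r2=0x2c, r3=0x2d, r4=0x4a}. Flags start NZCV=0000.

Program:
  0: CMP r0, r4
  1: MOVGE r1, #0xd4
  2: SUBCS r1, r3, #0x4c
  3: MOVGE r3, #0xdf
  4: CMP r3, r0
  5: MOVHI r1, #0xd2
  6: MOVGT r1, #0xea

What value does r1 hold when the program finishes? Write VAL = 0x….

VAL = 0xea

0: ✓ CMP  NZCV=1010
1: · MOVGE
2: ✓ SUBCS  r1←0xe1
3: · MOVGE
4: ✓ CMP  NZCV=0000
5: · MOVHI
6: ✓ MOVGT  r1←0xea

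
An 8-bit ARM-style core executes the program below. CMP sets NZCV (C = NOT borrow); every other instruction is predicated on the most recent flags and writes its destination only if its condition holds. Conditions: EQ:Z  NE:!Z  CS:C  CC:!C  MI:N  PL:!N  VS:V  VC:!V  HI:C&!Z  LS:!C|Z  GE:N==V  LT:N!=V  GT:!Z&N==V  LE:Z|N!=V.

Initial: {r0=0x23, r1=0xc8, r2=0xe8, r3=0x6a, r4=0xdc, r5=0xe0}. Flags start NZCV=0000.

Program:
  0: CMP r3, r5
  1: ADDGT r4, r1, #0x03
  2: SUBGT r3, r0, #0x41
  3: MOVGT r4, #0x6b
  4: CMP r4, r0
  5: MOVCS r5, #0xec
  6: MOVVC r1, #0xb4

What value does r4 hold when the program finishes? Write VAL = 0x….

[0] flags=1001 → (cmp)
[1] flags=1001 GT?T → r4=0xcb
[2] flags=1001 GT?T → r3=0xe2
[3] flags=1001 GT?T → r4=0x6b
[4] flags=0010 → (cmp)
[5] flags=0010 CS?T → r5=0xec
[6] flags=0010 VC?T → r1=0xb4

VAL = 0x6b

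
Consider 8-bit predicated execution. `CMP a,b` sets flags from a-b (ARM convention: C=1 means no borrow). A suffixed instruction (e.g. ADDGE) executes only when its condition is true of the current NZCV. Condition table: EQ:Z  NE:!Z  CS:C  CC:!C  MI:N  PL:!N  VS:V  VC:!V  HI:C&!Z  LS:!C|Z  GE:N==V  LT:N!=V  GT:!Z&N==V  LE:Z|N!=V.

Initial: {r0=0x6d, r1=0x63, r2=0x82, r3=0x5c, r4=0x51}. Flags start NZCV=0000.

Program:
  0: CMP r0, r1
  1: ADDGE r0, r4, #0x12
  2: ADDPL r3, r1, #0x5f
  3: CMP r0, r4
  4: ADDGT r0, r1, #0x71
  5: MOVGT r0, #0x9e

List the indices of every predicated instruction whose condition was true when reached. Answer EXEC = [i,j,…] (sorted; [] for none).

[0] flags=0010 → (cmp)
[1] flags=0010 GE?T → r0=0x63
[2] flags=0010 PL?T → r3=0xc2
[3] flags=0010 → (cmp)
[4] flags=0010 GT?T → r0=0xd4
[5] flags=0010 GT?T → r0=0x9e

EXEC = [1,2,4,5]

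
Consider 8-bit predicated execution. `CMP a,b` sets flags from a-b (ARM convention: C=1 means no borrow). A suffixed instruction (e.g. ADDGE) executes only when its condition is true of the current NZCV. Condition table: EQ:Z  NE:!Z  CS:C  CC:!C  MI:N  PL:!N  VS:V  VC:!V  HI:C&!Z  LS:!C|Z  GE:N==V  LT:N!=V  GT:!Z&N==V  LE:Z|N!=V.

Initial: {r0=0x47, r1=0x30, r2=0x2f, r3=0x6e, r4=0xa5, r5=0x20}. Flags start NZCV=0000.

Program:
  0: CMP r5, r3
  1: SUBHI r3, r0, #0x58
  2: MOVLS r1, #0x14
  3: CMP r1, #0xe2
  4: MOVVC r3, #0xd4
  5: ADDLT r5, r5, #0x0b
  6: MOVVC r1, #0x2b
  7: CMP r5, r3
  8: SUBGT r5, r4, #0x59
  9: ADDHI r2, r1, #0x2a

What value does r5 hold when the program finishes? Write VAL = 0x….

VAL = 0x4c

0: ✓ CMP  NZCV=1000
1: · SUBHI
2: ✓ MOVLS  r1←0x14
3: ✓ CMP  NZCV=0000
4: ✓ MOVVC  r3←0xd4
5: · ADDLT
6: ✓ MOVVC  r1←0x2b
7: ✓ CMP  NZCV=0000
8: ✓ SUBGT  r5←0x4c
9: · ADDHI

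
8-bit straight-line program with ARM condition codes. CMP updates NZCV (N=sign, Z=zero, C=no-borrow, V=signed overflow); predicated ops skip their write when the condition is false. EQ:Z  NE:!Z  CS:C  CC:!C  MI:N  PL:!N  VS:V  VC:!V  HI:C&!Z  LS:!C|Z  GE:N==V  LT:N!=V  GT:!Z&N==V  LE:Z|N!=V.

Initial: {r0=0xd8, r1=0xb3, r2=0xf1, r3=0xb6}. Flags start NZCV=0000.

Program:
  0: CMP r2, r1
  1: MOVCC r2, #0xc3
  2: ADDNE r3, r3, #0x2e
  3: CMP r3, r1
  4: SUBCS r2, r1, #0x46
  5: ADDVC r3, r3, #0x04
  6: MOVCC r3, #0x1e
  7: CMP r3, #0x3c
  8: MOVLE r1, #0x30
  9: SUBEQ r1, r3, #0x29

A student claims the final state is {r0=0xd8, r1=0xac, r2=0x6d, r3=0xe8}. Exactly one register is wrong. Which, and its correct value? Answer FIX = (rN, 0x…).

FIX = (r1, 0x30)

0: ✓ CMP  NZCV=0010
1: · MOVCC
2: ✓ ADDNE  r3←0xe4
3: ✓ CMP  NZCV=0010
4: ✓ SUBCS  r2←0x6d
5: ✓ ADDVC  r3←0xe8
6: · MOVCC
7: ✓ CMP  NZCV=1010
8: ✓ MOVLE  r1←0x30
9: · SUBEQ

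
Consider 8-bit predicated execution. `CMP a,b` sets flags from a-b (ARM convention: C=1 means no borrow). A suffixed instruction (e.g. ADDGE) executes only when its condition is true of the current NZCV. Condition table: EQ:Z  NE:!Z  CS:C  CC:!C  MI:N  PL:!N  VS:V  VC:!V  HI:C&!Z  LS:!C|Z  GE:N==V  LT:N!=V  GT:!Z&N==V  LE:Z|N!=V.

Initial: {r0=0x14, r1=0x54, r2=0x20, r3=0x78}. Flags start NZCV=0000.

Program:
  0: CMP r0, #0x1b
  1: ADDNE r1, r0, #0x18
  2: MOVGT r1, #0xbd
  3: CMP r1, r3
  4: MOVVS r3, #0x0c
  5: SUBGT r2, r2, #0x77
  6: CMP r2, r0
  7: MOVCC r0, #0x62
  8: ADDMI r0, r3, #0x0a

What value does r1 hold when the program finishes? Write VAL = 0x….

VAL = 0x2c

[0] flags=1000 → (cmp)
[1] flags=1000 NE?T → r1=0x2c
[2] flags=1000 GT?F → skip
[3] flags=1000 → (cmp)
[4] flags=1000 VS?F → skip
[5] flags=1000 GT?F → skip
[6] flags=0010 → (cmp)
[7] flags=0010 CC?F → skip
[8] flags=0010 MI?F → skip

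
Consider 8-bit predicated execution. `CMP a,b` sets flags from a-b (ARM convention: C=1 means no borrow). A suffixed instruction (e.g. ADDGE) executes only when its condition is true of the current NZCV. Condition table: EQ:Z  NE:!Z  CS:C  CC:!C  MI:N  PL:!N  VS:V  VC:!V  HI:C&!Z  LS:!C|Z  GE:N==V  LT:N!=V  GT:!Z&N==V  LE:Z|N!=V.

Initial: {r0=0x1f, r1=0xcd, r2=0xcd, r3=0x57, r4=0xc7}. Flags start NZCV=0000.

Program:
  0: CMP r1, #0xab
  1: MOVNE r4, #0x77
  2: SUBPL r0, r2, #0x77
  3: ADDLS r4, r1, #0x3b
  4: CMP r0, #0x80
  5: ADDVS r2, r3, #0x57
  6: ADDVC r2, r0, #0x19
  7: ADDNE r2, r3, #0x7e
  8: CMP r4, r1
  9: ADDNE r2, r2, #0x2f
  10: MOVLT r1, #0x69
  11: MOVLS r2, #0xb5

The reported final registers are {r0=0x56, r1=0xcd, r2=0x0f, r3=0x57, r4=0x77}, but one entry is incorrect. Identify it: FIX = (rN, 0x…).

FIX = (r2, 0xb5)

[0] flags=0010 → (cmp)
[1] flags=0010 NE?T → r4=0x77
[2] flags=0010 PL?T → r0=0x56
[3] flags=0010 LS?F → skip
[4] flags=1001 → (cmp)
[5] flags=1001 VS?T → r2=0xae
[6] flags=1001 VC?F → skip
[7] flags=1001 NE?T → r2=0xd5
[8] flags=1001 → (cmp)
[9] flags=1001 NE?T → r2=0x04
[10] flags=1001 LT?F → skip
[11] flags=1001 LS?T → r2=0xb5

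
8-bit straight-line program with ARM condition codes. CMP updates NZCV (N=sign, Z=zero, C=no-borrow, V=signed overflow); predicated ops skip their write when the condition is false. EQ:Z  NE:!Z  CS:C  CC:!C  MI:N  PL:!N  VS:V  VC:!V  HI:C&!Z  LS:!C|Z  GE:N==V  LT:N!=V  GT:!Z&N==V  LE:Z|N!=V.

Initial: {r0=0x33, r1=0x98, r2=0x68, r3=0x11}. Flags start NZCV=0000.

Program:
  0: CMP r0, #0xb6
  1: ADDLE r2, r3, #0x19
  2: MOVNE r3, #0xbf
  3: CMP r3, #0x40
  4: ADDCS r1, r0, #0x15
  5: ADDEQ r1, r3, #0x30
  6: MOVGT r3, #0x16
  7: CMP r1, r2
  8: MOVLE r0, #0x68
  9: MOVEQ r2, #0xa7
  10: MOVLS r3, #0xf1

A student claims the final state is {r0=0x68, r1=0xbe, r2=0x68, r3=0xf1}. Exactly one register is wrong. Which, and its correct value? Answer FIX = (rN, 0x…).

[0] flags=0000 → (cmp)
[1] flags=0000 LE?F → skip
[2] flags=0000 NE?T → r3=0xbf
[3] flags=0011 → (cmp)
[4] flags=0011 CS?T → r1=0x48
[5] flags=0011 EQ?F → skip
[6] flags=0011 GT?F → skip
[7] flags=1000 → (cmp)
[8] flags=1000 LE?T → r0=0x68
[9] flags=1000 EQ?F → skip
[10] flags=1000 LS?T → r3=0xf1

FIX = (r1, 0x48)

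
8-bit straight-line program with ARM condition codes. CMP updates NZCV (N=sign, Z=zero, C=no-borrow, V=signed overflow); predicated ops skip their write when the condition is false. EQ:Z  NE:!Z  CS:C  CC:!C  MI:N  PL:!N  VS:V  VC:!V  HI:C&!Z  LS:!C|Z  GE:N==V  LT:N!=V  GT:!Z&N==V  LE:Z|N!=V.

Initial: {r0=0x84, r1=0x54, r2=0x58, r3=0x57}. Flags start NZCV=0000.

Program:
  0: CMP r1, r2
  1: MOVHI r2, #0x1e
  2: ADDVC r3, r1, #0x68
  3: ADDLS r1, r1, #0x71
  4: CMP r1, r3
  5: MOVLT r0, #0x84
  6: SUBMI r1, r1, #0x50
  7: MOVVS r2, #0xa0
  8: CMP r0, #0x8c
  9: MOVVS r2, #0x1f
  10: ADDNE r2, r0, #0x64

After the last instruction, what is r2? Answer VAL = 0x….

VAL = 0xe8

[0] flags=1000 → (cmp)
[1] flags=1000 HI?F → skip
[2] flags=1000 VC?T → r3=0xbc
[3] flags=1000 LS?T → r1=0xc5
[4] flags=0010 → (cmp)
[5] flags=0010 LT?F → skip
[6] flags=0010 MI?F → skip
[7] flags=0010 VS?F → skip
[8] flags=1000 → (cmp)
[9] flags=1000 VS?F → skip
[10] flags=1000 NE?T → r2=0xe8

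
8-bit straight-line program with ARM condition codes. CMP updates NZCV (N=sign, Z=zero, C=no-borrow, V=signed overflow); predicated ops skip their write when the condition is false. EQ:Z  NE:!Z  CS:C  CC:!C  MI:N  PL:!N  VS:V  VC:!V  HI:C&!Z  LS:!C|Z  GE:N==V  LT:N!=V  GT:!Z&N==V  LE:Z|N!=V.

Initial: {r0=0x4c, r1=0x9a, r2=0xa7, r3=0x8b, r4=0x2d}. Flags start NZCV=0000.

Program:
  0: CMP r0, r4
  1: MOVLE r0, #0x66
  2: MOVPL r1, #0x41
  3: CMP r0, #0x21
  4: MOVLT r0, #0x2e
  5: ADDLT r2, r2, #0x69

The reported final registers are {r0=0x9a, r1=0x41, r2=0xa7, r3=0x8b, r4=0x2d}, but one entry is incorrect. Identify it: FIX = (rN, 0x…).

FIX = (r0, 0x4c)

[0] flags=0010 → (cmp)
[1] flags=0010 LE?F → skip
[2] flags=0010 PL?T → r1=0x41
[3] flags=0010 → (cmp)
[4] flags=0010 LT?F → skip
[5] flags=0010 LT?F → skip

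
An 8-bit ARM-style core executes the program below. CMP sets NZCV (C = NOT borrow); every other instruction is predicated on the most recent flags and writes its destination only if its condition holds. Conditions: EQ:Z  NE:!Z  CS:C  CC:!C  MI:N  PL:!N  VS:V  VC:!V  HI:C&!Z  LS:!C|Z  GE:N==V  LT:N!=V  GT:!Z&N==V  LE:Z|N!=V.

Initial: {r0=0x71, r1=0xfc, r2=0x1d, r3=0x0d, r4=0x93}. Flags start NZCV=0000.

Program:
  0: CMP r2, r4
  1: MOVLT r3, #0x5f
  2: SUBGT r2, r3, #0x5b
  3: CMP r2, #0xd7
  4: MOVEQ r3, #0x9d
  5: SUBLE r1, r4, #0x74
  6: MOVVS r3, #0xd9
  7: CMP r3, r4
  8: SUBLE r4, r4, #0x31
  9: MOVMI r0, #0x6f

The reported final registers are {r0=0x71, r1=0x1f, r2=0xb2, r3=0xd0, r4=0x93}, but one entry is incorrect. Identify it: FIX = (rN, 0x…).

FIX = (r3, 0x0d)

[0] flags=1001 → (cmp)
[1] flags=1001 LT?F → skip
[2] flags=1001 GT?T → r2=0xb2
[3] flags=1000 → (cmp)
[4] flags=1000 EQ?F → skip
[5] flags=1000 LE?T → r1=0x1f
[6] flags=1000 VS?F → skip
[7] flags=0000 → (cmp)
[8] flags=0000 LE?F → skip
[9] flags=0000 MI?F → skip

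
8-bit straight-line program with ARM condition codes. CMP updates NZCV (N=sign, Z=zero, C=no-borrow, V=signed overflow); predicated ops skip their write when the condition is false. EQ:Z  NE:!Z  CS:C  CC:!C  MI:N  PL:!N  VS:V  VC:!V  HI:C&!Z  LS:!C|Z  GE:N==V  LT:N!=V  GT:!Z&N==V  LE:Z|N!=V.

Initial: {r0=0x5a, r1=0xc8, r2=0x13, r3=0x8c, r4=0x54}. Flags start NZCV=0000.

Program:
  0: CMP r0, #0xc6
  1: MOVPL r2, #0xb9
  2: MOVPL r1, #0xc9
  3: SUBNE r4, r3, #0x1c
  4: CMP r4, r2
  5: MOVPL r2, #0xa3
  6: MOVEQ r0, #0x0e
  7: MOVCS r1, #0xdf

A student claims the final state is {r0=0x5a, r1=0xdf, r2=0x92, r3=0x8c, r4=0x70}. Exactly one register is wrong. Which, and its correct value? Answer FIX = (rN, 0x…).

FIX = (r2, 0xa3)

0: ✓ CMP  NZCV=1001
1: · MOVPL
2: · MOVPL
3: ✓ SUBNE  r4←0x70
4: ✓ CMP  NZCV=0010
5: ✓ MOVPL  r2←0xa3
6: · MOVEQ
7: ✓ MOVCS  r1←0xdf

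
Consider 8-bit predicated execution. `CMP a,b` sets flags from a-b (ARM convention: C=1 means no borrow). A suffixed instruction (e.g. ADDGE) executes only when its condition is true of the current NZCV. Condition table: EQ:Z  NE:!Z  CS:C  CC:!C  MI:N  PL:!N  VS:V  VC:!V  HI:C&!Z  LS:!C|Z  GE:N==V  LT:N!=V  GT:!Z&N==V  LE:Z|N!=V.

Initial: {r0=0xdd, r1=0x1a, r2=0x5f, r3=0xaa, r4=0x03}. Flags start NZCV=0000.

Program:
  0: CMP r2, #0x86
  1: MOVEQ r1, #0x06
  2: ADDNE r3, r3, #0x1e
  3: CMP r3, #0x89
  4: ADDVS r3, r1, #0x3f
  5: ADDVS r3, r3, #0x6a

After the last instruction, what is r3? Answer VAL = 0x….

VAL = 0xc8

0: ✓ CMP  NZCV=1001
1: · MOVEQ
2: ✓ ADDNE  r3←0xc8
3: ✓ CMP  NZCV=0010
4: · ADDVS
5: · ADDVS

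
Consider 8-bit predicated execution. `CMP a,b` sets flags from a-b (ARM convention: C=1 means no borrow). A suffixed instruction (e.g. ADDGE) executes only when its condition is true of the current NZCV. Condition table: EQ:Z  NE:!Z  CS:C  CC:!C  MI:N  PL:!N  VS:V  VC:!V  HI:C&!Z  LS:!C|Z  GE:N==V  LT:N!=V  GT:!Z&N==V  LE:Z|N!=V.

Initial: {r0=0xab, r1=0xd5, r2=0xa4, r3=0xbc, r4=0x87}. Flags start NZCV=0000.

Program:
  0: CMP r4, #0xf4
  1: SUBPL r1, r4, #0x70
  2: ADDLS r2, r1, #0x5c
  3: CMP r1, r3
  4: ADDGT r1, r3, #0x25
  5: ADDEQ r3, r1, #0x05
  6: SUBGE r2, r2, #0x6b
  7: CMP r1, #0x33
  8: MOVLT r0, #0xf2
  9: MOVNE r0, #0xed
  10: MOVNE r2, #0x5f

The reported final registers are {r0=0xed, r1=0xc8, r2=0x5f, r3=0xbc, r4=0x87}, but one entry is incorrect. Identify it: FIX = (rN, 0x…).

[0] flags=1000 → (cmp)
[1] flags=1000 PL?F → skip
[2] flags=1000 LS?T → r2=0x31
[3] flags=0010 → (cmp)
[4] flags=0010 GT?T → r1=0xe1
[5] flags=0010 EQ?F → skip
[6] flags=0010 GE?T → r2=0xc6
[7] flags=1010 → (cmp)
[8] flags=1010 LT?T → r0=0xf2
[9] flags=1010 NE?T → r0=0xed
[10] flags=1010 NE?T → r2=0x5f

FIX = (r1, 0xe1)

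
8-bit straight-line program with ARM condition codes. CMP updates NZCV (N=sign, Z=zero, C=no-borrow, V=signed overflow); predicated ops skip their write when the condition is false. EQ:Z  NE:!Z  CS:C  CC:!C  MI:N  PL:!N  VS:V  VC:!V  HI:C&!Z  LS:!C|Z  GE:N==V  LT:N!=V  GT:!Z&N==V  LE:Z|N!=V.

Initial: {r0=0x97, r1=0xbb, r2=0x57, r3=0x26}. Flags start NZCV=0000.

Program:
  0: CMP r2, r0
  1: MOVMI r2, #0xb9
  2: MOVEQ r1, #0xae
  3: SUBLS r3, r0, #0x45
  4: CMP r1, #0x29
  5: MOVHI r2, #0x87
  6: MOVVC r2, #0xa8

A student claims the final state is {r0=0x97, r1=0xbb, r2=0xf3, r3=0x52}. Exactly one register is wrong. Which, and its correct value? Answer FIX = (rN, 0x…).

0: ✓ CMP  NZCV=1001
1: ✓ MOVMI  r2←0xb9
2: · MOVEQ
3: ✓ SUBLS  r3←0x52
4: ✓ CMP  NZCV=1010
5: ✓ MOVHI  r2←0x87
6: ✓ MOVVC  r2←0xa8

FIX = (r2, 0xa8)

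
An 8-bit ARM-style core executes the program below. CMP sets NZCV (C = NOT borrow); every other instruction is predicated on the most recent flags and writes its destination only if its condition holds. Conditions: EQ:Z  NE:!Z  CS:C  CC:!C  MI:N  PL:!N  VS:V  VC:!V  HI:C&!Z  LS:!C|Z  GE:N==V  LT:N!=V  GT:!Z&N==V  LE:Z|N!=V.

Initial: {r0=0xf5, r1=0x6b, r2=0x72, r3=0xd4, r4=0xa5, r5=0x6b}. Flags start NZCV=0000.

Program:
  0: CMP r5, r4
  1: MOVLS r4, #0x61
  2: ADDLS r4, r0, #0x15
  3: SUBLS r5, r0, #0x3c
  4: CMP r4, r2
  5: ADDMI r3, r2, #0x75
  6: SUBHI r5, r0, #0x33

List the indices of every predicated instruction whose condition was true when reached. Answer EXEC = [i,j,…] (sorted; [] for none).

0: ✓ CMP  NZCV=1001
1: ✓ MOVLS  r4←0x61
2: ✓ ADDLS  r4←0x0a
3: ✓ SUBLS  r5←0xb9
4: ✓ CMP  NZCV=1000
5: ✓ ADDMI  r3←0xe7
6: · SUBHI

EXEC = [1,2,3,5]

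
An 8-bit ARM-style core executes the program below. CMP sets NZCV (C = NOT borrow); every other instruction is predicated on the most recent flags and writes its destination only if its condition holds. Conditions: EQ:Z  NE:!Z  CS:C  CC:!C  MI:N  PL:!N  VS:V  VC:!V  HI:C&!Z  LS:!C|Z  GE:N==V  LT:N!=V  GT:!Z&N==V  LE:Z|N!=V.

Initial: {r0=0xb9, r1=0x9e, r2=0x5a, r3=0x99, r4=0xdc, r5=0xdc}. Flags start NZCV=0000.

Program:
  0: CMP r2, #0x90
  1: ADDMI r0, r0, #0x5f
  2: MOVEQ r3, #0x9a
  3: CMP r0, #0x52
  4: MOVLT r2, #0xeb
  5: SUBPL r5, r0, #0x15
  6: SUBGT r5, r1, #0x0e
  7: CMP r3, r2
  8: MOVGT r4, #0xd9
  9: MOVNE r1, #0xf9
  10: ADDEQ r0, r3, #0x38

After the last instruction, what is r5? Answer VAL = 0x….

VAL = 0xdc

0: ✓ CMP  NZCV=1001
1: ✓ ADDMI  r0←0x18
2: · MOVEQ
3: ✓ CMP  NZCV=1000
4: ✓ MOVLT  r2←0xeb
5: · SUBPL
6: · SUBGT
7: ✓ CMP  NZCV=1000
8: · MOVGT
9: ✓ MOVNE  r1←0xf9
10: · ADDEQ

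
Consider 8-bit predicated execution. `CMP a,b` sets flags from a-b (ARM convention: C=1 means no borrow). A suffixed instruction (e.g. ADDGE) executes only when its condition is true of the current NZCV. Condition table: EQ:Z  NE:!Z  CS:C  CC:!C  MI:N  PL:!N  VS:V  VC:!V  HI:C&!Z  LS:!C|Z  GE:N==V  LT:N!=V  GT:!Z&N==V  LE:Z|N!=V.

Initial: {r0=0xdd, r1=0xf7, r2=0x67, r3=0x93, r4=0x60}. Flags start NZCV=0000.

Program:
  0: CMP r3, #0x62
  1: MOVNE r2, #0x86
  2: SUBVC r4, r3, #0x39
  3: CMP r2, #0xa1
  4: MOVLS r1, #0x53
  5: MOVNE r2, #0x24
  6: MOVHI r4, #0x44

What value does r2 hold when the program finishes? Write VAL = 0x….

VAL = 0x24

0: ✓ CMP  NZCV=0011
1: ✓ MOVNE  r2←0x86
2: · SUBVC
3: ✓ CMP  NZCV=1000
4: ✓ MOVLS  r1←0x53
5: ✓ MOVNE  r2←0x24
6: · MOVHI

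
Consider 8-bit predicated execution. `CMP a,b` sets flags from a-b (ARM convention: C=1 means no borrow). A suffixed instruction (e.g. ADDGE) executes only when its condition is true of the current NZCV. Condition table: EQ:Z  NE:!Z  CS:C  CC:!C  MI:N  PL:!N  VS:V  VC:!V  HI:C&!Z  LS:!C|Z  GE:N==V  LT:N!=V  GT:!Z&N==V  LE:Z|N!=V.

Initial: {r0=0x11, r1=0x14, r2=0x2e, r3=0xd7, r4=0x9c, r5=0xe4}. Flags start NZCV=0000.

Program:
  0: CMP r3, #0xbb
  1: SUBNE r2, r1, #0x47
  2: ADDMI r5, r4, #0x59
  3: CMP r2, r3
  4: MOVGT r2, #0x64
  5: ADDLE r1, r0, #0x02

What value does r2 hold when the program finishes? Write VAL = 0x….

0: ✓ CMP  NZCV=0010
1: ✓ SUBNE  r2←0xcd
2: · ADDMI
3: ✓ CMP  NZCV=1000
4: · MOVGT
5: ✓ ADDLE  r1←0x13

VAL = 0xcd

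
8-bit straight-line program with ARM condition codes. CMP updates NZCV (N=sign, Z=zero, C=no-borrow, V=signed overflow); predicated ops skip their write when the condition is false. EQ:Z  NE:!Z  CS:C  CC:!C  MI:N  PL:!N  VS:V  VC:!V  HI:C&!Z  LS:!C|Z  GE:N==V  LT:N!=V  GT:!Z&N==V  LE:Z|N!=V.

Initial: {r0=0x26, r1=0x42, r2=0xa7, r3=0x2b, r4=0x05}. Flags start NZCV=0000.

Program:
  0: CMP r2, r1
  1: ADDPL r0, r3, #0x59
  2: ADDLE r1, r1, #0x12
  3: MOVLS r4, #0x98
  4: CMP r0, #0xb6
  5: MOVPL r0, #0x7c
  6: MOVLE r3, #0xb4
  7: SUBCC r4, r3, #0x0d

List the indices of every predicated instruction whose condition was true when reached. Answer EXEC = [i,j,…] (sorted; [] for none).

[0] flags=0011 → (cmp)
[1] flags=0011 PL?T → r0=0x84
[2] flags=0011 LE?T → r1=0x54
[3] flags=0011 LS?F → skip
[4] flags=1000 → (cmp)
[5] flags=1000 PL?F → skip
[6] flags=1000 LE?T → r3=0xb4
[7] flags=1000 CC?T → r4=0xa7

EXEC = [1,2,6,7]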